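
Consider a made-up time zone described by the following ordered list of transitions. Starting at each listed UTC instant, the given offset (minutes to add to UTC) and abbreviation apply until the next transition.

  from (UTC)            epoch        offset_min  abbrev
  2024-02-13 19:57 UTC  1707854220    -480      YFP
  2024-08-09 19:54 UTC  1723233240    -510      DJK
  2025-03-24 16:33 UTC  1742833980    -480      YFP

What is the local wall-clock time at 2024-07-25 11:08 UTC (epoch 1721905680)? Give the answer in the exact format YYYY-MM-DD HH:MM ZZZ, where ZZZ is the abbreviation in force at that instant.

Query: 2024-07-25 11:08 UTC
Rule 1/3 (YFP, -08:00): 2024-02-13 19:57 UTC ≤ query < 2024-08-09 19:54 UTC
11·60 + 8 - 480 = 188 min
188 = 0·1440 + 188; 188 = 3·60 + 8 → 03:08, same day
→ 2024-07-25 03:08 YFP

2024-07-25 03:08 YFP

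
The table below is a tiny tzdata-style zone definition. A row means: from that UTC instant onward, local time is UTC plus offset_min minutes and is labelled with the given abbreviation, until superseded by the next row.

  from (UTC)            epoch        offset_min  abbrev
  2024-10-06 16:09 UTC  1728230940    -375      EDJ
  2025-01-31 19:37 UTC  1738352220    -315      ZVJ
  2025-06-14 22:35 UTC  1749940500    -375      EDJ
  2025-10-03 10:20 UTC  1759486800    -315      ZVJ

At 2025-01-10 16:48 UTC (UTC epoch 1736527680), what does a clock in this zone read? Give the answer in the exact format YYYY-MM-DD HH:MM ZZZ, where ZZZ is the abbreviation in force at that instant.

Query: 2025-01-10 16:48 UTC
Rule 1/4 (EDJ, -06:15): 2024-10-06 16:09 UTC ≤ query < 2025-01-31 19:37 UTC
16·60 + 48 - 375 = 633 min
633 = 0·1440 + 633; 633 = 10·60 + 33 → 10:33, same day
→ 2025-01-10 10:33 EDJ

2025-01-10 10:33 EDJ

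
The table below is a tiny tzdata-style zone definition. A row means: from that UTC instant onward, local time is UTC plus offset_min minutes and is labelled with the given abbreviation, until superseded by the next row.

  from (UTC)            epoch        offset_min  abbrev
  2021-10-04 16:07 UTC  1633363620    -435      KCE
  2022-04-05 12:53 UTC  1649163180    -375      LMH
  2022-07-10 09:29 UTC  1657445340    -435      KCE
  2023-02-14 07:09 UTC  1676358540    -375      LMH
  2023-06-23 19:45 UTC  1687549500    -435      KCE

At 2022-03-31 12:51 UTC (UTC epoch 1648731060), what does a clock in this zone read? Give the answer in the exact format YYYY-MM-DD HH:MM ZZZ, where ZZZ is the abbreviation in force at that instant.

Query: 2022-03-31 12:51 UTC
Rule 1/5 (KCE, -07:15): 2021-10-04 16:07 UTC ≤ query < 2022-04-05 12:53 UTC
12·60 + 51 - 435 = 336 min
336 = 0·1440 + 336; 336 = 5·60 + 36 → 05:36, same day
→ 2022-03-31 05:36 KCE

2022-03-31 05:36 KCE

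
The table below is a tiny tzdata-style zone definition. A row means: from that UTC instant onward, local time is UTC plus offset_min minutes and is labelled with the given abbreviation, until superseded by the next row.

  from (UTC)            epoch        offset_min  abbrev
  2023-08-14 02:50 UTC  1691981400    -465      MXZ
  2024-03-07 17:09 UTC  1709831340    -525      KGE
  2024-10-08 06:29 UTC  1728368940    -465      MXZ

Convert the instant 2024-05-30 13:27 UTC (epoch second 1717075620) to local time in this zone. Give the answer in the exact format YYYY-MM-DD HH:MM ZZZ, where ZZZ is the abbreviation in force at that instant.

2024-05-30 04:42 KGE

Query: 2024-05-30 13:27 UTC
Rule 2/3 (KGE, -08:45): 2024-03-07 17:09 UTC ≤ query < 2024-10-08 06:29 UTC
13·60 + 27 - 525 = 282 min
282 = 0·1440 + 282; 282 = 4·60 + 42 → 04:42, same day
→ 2024-05-30 04:42 KGE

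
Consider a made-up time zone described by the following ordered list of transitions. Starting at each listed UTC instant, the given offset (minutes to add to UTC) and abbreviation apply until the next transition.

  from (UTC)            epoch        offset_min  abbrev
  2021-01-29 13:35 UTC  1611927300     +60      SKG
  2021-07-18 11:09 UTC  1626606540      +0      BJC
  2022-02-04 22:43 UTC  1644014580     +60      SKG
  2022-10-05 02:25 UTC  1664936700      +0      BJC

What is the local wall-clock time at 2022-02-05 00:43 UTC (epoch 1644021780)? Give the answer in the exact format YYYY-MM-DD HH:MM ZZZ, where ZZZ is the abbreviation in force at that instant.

Query: 2022-02-05 00:43 UTC
Rule 3/4 (SKG, +01:00): 2022-02-04 22:43 UTC ≤ query < 2022-10-05 02:25 UTC
0·60 + 43 + 60 = 103 min
103 = 0·1440 + 103; 103 = 1·60 + 43 → 01:43, same day
→ 2022-02-05 01:43 SKG

2022-02-05 01:43 SKG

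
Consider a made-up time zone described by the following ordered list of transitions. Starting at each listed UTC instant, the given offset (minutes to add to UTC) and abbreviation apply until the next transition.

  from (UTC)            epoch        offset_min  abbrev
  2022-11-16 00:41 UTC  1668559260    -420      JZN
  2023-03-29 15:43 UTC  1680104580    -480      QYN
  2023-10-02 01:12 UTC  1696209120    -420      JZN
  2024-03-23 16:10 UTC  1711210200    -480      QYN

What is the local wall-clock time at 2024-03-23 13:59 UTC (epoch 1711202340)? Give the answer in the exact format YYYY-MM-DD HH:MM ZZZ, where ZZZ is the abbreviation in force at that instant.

Query: 2024-03-23 13:59 UTC
Rule 3/4 (JZN, -07:00): 2023-10-02 01:12 UTC ≤ query < 2024-03-23 16:10 UTC
13·60 + 59 - 420 = 419 min
419 = 0·1440 + 419; 419 = 6·60 + 59 → 06:59, same day
→ 2024-03-23 06:59 JZN

2024-03-23 06:59 JZN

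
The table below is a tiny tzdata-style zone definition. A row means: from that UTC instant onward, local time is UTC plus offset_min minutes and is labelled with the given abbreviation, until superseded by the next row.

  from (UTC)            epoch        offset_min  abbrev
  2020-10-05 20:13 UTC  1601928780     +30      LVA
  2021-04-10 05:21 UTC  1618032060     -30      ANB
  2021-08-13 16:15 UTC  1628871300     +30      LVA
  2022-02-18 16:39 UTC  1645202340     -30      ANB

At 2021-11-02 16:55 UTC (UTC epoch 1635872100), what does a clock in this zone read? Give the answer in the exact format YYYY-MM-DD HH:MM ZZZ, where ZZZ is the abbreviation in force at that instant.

2021-11-02 17:25 LVA

Query: 2021-11-02 16:55 UTC
Rule 3/4 (LVA, +00:30): 2021-08-13 16:15 UTC ≤ query < 2022-02-18 16:39 UTC
16·60 + 55 + 30 = 1045 min
1045 = 0·1440 + 1045; 1045 = 17·60 + 25 → 17:25, same day
→ 2021-11-02 17:25 LVA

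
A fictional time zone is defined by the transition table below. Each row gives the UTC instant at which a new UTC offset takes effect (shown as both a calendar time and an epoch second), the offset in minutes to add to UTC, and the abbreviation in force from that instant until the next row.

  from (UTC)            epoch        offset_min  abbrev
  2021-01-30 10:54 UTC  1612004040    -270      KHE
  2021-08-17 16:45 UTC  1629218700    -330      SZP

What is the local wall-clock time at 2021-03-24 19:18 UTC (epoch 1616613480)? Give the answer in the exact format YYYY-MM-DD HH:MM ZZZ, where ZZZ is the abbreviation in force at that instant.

2021-03-24 14:48 KHE

Query: 2021-03-24 19:18 UTC
Rule 1/2 (KHE, -04:30): 2021-01-30 10:54 UTC ≤ query < 2021-08-17 16:45 UTC
19·60 + 18 - 270 = 888 min
888 = 0·1440 + 888; 888 = 14·60 + 48 → 14:48, same day
→ 2021-03-24 14:48 KHE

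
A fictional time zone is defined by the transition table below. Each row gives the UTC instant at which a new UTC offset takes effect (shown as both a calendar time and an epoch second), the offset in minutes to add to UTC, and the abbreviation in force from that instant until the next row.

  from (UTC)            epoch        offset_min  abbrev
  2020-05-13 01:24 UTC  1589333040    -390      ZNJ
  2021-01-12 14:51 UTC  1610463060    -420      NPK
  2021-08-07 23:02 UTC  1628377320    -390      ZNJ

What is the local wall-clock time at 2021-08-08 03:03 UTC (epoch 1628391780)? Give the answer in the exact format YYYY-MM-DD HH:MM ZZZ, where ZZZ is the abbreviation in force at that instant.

Query: 2021-08-08 03:03 UTC
Rule 3/3 (ZNJ, -06:30): 2021-08-07 23:02 UTC ≤ query < +∞
3·60 + 3 - 390 = -207 min
-207 = -1·1440 + 1233; 1233 = 20·60 + 33 → 20:33, 2021-08-08 - 1 day = 2021-08-07
→ 2021-08-07 20:33 ZNJ

2021-08-07 20:33 ZNJ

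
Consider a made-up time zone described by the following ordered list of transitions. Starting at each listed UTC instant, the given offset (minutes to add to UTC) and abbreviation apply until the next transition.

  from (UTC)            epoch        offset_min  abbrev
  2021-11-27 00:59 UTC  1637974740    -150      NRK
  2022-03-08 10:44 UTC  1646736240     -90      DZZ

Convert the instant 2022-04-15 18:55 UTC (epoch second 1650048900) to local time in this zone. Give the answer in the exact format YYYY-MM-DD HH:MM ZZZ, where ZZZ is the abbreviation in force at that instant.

Query: 2022-04-15 18:55 UTC
Rule 2/2 (DZZ, -01:30): 2022-03-08 10:44 UTC ≤ query < +∞
18·60 + 55 - 90 = 1045 min
1045 = 0·1440 + 1045; 1045 = 17·60 + 25 → 17:25, same day
→ 2022-04-15 17:25 DZZ

2022-04-15 17:25 DZZ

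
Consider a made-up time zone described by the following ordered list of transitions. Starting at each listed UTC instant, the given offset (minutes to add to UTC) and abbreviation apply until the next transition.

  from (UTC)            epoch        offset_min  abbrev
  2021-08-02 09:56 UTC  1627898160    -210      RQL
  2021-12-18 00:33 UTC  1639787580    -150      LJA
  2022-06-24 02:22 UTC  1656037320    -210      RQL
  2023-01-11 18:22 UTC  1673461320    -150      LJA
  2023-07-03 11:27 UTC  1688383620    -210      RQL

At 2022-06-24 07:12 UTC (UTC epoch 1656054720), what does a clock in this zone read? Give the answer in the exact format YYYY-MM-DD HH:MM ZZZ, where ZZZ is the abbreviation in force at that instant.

2022-06-24 03:42 RQL

Query: 2022-06-24 07:12 UTC
Rule 3/5 (RQL, -03:30): 2022-06-24 02:22 UTC ≤ query < 2023-01-11 18:22 UTC
7·60 + 12 - 210 = 222 min
222 = 0·1440 + 222; 222 = 3·60 + 42 → 03:42, same day
→ 2022-06-24 03:42 RQL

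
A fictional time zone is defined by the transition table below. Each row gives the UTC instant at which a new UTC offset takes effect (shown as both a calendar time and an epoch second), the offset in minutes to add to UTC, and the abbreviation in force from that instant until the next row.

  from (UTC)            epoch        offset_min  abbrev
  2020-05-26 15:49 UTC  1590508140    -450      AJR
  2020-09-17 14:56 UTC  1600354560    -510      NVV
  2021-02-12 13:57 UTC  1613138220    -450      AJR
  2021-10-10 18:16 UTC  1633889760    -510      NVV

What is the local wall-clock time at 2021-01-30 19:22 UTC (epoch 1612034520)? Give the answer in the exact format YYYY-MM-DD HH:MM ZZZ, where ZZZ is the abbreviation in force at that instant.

Query: 2021-01-30 19:22 UTC
Rule 2/4 (NVV, -08:30): 2020-09-17 14:56 UTC ≤ query < 2021-02-12 13:57 UTC
19·60 + 22 - 510 = 652 min
652 = 0·1440 + 652; 652 = 10·60 + 52 → 10:52, same day
→ 2021-01-30 10:52 NVV

2021-01-30 10:52 NVV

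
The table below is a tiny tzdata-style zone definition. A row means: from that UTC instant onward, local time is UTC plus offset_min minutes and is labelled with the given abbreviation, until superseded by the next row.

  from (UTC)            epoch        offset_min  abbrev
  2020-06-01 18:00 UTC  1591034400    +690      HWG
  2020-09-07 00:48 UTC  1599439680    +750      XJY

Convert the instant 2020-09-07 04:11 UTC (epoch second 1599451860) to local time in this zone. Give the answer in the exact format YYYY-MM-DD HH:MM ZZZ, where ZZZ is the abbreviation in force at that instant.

2020-09-07 16:41 XJY

Query: 2020-09-07 04:11 UTC
Rule 2/2 (XJY, +12:30): 2020-09-07 00:48 UTC ≤ query < +∞
4·60 + 11 + 750 = 1001 min
1001 = 0·1440 + 1001; 1001 = 16·60 + 41 → 16:41, same day
→ 2020-09-07 16:41 XJY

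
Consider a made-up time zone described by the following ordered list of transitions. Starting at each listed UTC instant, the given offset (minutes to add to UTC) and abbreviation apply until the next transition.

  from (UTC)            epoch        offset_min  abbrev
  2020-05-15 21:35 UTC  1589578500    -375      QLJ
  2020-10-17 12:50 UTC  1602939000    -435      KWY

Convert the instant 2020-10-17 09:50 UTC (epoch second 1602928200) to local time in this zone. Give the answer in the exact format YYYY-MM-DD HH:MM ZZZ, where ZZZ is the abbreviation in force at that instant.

2020-10-17 03:35 QLJ

Query: 2020-10-17 09:50 UTC
Rule 1/2 (QLJ, -06:15): 2020-05-15 21:35 UTC ≤ query < 2020-10-17 12:50 UTC
9·60 + 50 - 375 = 215 min
215 = 0·1440 + 215; 215 = 3·60 + 35 → 03:35, same day
→ 2020-10-17 03:35 QLJ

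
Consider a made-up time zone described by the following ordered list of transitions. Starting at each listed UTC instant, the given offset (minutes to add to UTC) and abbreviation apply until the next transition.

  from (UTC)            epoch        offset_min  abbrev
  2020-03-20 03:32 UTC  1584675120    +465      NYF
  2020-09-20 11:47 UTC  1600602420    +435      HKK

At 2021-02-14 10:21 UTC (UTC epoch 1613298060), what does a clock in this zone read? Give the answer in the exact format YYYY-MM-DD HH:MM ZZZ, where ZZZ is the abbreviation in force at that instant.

2021-02-14 17:36 HKK

Query: 2021-02-14 10:21 UTC
Rule 2/2 (HKK, +07:15): 2020-09-20 11:47 UTC ≤ query < +∞
10·60 + 21 + 435 = 1056 min
1056 = 0·1440 + 1056; 1056 = 17·60 + 36 → 17:36, same day
→ 2021-02-14 17:36 HKK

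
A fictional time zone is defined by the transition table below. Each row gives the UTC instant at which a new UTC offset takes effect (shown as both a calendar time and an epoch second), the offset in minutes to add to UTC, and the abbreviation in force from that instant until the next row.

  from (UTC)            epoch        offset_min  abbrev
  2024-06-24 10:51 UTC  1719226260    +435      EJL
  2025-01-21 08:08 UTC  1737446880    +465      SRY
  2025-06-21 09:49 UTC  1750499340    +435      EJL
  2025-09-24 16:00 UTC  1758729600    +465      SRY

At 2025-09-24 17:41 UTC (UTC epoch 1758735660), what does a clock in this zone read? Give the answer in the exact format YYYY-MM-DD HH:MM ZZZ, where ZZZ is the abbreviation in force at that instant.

Query: 2025-09-24 17:41 UTC
Rule 4/4 (SRY, +07:45): 2025-09-24 16:00 UTC ≤ query < +∞
17·60 + 41 + 465 = 1526 min
1526 = 1·1440 + 86; 86 = 1·60 + 26 → 01:26, 2025-09-24 + 1 day = 2025-09-25
→ 2025-09-25 01:26 SRY

2025-09-25 01:26 SRY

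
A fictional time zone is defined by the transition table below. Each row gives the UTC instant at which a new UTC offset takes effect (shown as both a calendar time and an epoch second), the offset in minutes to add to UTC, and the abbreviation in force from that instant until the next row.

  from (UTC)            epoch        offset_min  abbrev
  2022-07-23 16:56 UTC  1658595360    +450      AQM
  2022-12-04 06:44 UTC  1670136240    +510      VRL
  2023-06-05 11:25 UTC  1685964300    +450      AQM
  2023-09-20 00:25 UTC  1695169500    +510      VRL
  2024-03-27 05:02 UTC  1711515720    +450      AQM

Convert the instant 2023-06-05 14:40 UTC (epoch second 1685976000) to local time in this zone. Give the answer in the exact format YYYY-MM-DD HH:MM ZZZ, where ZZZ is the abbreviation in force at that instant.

Query: 2023-06-05 14:40 UTC
Rule 3/5 (AQM, +07:30): 2023-06-05 11:25 UTC ≤ query < 2023-09-20 00:25 UTC
14·60 + 40 + 450 = 1330 min
1330 = 0·1440 + 1330; 1330 = 22·60 + 10 → 22:10, same day
→ 2023-06-05 22:10 AQM

2023-06-05 22:10 AQM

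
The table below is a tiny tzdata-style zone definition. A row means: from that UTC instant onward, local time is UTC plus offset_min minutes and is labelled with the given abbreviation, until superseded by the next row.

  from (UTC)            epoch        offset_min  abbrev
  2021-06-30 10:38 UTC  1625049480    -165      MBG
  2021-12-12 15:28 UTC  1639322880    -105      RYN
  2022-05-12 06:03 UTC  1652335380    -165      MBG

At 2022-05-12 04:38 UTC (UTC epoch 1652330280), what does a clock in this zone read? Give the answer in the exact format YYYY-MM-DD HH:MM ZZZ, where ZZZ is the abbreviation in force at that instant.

Query: 2022-05-12 04:38 UTC
Rule 2/3 (RYN, -01:45): 2021-12-12 15:28 UTC ≤ query < 2022-05-12 06:03 UTC
4·60 + 38 - 105 = 173 min
173 = 0·1440 + 173; 173 = 2·60 + 53 → 02:53, same day
→ 2022-05-12 02:53 RYN

2022-05-12 02:53 RYN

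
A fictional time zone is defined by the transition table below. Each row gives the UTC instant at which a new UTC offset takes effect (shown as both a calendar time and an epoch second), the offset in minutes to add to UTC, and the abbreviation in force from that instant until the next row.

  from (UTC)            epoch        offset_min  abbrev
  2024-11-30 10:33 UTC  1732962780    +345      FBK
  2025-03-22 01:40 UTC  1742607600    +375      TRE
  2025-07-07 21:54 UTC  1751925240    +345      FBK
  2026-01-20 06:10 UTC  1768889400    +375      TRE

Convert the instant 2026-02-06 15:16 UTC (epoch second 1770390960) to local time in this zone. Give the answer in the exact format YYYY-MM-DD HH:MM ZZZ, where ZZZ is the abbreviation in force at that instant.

2026-02-06 21:31 TRE

Query: 2026-02-06 15:16 UTC
Rule 4/4 (TRE, +06:15): 2026-01-20 06:10 UTC ≤ query < +∞
15·60 + 16 + 375 = 1291 min
1291 = 0·1440 + 1291; 1291 = 21·60 + 31 → 21:31, same day
→ 2026-02-06 21:31 TRE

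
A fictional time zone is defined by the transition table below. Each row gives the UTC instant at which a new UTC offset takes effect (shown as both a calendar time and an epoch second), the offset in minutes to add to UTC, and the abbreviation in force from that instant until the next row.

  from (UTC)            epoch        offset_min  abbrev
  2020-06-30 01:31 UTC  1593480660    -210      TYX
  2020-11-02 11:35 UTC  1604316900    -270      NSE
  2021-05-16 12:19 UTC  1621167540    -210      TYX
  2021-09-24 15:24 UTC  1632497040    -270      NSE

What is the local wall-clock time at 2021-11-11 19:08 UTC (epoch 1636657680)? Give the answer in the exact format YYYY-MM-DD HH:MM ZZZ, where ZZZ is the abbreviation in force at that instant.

Query: 2021-11-11 19:08 UTC
Rule 4/4 (NSE, -04:30): 2021-09-24 15:24 UTC ≤ query < +∞
19·60 + 8 - 270 = 878 min
878 = 0·1440 + 878; 878 = 14·60 + 38 → 14:38, same day
→ 2021-11-11 14:38 NSE

2021-11-11 14:38 NSE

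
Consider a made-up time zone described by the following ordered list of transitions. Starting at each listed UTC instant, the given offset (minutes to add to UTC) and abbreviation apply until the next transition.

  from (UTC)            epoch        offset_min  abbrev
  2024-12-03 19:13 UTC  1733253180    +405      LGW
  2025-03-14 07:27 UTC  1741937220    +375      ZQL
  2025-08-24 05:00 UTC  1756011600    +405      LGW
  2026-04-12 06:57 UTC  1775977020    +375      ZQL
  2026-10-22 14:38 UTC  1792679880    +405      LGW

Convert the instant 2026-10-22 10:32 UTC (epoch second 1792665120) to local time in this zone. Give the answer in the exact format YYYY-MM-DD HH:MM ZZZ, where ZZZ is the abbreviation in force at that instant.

Query: 2026-10-22 10:32 UTC
Rule 4/5 (ZQL, +06:15): 2026-04-12 06:57 UTC ≤ query < 2026-10-22 14:38 UTC
10·60 + 32 + 375 = 1007 min
1007 = 0·1440 + 1007; 1007 = 16·60 + 47 → 16:47, same day
→ 2026-10-22 16:47 ZQL

2026-10-22 16:47 ZQL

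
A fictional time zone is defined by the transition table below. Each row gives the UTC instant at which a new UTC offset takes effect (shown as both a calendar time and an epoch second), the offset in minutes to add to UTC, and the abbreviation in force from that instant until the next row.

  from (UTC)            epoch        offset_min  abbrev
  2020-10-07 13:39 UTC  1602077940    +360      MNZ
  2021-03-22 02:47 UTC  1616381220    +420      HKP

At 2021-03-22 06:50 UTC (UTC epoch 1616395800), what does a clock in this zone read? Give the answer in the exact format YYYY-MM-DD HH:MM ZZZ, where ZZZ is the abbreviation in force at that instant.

2021-03-22 13:50 HKP

Query: 2021-03-22 06:50 UTC
Rule 2/2 (HKP, +07:00): 2021-03-22 02:47 UTC ≤ query < +∞
6·60 + 50 + 420 = 830 min
830 = 0·1440 + 830; 830 = 13·60 + 50 → 13:50, same day
→ 2021-03-22 13:50 HKP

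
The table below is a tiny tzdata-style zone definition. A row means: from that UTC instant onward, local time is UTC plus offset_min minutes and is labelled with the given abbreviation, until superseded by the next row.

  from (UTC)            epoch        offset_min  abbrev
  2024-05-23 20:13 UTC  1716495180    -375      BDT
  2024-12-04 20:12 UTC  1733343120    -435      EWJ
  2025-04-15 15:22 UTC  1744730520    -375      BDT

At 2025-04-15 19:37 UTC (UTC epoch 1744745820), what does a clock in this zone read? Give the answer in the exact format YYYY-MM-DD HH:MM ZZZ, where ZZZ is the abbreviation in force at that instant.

2025-04-15 13:22 BDT

Query: 2025-04-15 19:37 UTC
Rule 3/3 (BDT, -06:15): 2025-04-15 15:22 UTC ≤ query < +∞
19·60 + 37 - 375 = 802 min
802 = 0·1440 + 802; 802 = 13·60 + 22 → 13:22, same day
→ 2025-04-15 13:22 BDT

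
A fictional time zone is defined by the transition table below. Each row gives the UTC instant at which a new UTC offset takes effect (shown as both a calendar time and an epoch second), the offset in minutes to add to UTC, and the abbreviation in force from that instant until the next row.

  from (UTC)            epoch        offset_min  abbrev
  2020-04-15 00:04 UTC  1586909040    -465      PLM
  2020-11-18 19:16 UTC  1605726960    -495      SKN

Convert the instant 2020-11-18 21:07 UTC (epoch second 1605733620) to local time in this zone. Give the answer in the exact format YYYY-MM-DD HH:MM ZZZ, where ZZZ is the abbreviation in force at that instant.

2020-11-18 12:52 SKN

Query: 2020-11-18 21:07 UTC
Rule 2/2 (SKN, -08:15): 2020-11-18 19:16 UTC ≤ query < +∞
21·60 + 7 - 495 = 772 min
772 = 0·1440 + 772; 772 = 12·60 + 52 → 12:52, same day
→ 2020-11-18 12:52 SKN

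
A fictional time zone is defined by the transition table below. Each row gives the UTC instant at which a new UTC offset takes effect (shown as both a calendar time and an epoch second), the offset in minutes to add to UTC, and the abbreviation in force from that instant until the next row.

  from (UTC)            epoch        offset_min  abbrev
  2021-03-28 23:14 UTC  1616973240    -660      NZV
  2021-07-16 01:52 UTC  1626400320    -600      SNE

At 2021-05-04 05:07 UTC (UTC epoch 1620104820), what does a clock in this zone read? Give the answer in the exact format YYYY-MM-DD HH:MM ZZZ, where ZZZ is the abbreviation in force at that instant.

Query: 2021-05-04 05:07 UTC
Rule 1/2 (NZV, -11:00): 2021-03-28 23:14 UTC ≤ query < 2021-07-16 01:52 UTC
5·60 + 7 - 660 = -353 min
-353 = -1·1440 + 1087; 1087 = 18·60 + 7 → 18:07, 2021-05-04 - 1 day = 2021-05-03
→ 2021-05-03 18:07 NZV

2021-05-03 18:07 NZV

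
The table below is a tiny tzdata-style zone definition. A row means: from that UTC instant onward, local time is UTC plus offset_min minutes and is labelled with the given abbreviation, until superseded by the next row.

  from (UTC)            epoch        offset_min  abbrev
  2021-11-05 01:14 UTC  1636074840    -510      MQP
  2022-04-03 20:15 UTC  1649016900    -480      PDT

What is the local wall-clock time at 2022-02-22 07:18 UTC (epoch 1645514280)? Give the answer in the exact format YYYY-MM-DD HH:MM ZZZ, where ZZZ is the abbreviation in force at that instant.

Query: 2022-02-22 07:18 UTC
Rule 1/2 (MQP, -08:30): 2021-11-05 01:14 UTC ≤ query < 2022-04-03 20:15 UTC
7·60 + 18 - 510 = -72 min
-72 = -1·1440 + 1368; 1368 = 22·60 + 48 → 22:48, 2022-02-22 - 1 day = 2022-02-21
→ 2022-02-21 22:48 MQP

2022-02-21 22:48 MQP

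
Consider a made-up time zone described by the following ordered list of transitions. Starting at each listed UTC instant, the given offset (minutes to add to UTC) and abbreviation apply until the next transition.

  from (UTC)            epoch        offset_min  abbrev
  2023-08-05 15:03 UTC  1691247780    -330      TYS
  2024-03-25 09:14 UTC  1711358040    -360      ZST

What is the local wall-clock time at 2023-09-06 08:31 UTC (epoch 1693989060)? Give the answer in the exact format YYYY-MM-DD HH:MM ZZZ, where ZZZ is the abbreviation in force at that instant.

2023-09-06 03:01 TYS

Query: 2023-09-06 08:31 UTC
Rule 1/2 (TYS, -05:30): 2023-08-05 15:03 UTC ≤ query < 2024-03-25 09:14 UTC
8·60 + 31 - 330 = 181 min
181 = 0·1440 + 181; 181 = 3·60 + 1 → 03:01, same day
→ 2023-09-06 03:01 TYS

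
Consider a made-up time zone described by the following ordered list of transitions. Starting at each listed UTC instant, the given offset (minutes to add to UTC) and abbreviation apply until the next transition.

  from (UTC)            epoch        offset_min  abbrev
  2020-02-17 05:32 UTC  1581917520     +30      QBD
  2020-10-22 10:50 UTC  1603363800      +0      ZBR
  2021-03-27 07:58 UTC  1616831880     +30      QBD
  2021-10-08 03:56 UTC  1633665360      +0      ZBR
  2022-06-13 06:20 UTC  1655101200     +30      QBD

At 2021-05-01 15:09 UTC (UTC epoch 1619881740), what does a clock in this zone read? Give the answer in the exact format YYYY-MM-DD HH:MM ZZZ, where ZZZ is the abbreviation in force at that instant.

2021-05-01 15:39 QBD

Query: 2021-05-01 15:09 UTC
Rule 3/5 (QBD, +00:30): 2021-03-27 07:58 UTC ≤ query < 2021-10-08 03:56 UTC
15·60 + 9 + 30 = 939 min
939 = 0·1440 + 939; 939 = 15·60 + 39 → 15:39, same day
→ 2021-05-01 15:39 QBD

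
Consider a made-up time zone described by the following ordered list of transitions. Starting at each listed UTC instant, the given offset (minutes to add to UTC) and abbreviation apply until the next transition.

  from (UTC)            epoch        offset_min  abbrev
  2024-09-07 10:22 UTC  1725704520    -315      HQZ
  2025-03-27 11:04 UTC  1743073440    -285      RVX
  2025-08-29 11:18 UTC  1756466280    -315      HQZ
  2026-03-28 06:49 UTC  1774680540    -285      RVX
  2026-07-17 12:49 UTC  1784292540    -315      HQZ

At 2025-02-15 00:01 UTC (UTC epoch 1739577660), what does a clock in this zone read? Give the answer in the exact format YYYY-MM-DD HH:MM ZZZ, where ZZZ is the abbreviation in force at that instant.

Query: 2025-02-15 00:01 UTC
Rule 1/5 (HQZ, -05:15): 2024-09-07 10:22 UTC ≤ query < 2025-03-27 11:04 UTC
0·60 + 1 - 315 = -314 min
-314 = -1·1440 + 1126; 1126 = 18·60 + 46 → 18:46, 2025-02-15 - 1 day = 2025-02-14
→ 2025-02-14 18:46 HQZ

2025-02-14 18:46 HQZ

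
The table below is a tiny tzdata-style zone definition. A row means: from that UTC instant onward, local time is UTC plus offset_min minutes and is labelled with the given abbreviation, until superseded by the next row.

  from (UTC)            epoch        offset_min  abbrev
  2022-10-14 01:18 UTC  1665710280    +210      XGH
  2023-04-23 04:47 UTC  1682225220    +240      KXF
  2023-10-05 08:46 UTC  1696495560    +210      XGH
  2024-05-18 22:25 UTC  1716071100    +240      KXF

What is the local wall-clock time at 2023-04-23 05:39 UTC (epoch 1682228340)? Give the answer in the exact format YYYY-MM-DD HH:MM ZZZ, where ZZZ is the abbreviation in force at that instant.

Query: 2023-04-23 05:39 UTC
Rule 2/4 (KXF, +04:00): 2023-04-23 04:47 UTC ≤ query < 2023-10-05 08:46 UTC
5·60 + 39 + 240 = 579 min
579 = 0·1440 + 579; 579 = 9·60 + 39 → 09:39, same day
→ 2023-04-23 09:39 KXF

2023-04-23 09:39 KXF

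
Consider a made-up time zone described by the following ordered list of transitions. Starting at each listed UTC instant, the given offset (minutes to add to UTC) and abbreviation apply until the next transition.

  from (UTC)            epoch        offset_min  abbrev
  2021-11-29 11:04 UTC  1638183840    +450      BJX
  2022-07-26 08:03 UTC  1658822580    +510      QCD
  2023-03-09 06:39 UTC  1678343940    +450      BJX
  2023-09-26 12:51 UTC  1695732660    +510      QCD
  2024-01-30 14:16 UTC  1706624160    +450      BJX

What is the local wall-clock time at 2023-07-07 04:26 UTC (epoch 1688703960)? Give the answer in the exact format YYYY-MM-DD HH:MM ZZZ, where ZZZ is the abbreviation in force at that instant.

Query: 2023-07-07 04:26 UTC
Rule 3/5 (BJX, +07:30): 2023-03-09 06:39 UTC ≤ query < 2023-09-26 12:51 UTC
4·60 + 26 + 450 = 716 min
716 = 0·1440 + 716; 716 = 11·60 + 56 → 11:56, same day
→ 2023-07-07 11:56 BJX

2023-07-07 11:56 BJX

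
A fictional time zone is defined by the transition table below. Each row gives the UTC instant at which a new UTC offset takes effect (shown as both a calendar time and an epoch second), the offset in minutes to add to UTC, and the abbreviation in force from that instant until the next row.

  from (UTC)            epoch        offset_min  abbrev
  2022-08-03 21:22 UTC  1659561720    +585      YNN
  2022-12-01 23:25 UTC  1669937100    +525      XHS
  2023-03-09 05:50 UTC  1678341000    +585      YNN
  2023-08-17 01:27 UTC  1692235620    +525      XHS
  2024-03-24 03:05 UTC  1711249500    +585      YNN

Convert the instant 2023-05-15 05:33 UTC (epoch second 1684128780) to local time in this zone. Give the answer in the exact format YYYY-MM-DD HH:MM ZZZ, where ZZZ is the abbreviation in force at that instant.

2023-05-15 15:18 YNN

Query: 2023-05-15 05:33 UTC
Rule 3/5 (YNN, +09:45): 2023-03-09 05:50 UTC ≤ query < 2023-08-17 01:27 UTC
5·60 + 33 + 585 = 918 min
918 = 0·1440 + 918; 918 = 15·60 + 18 → 15:18, same day
→ 2023-05-15 15:18 YNN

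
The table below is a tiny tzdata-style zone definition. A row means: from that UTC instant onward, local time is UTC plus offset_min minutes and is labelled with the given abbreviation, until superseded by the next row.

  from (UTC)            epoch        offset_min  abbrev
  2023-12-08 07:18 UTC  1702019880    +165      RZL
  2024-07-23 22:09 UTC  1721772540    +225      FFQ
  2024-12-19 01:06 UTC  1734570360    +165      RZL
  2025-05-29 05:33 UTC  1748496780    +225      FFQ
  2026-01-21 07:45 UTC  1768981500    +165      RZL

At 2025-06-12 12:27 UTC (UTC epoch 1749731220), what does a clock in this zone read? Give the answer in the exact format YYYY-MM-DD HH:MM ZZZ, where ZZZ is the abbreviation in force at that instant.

Query: 2025-06-12 12:27 UTC
Rule 4/5 (FFQ, +03:45): 2025-05-29 05:33 UTC ≤ query < 2026-01-21 07:45 UTC
12·60 + 27 + 225 = 972 min
972 = 0·1440 + 972; 972 = 16·60 + 12 → 16:12, same day
→ 2025-06-12 16:12 FFQ

2025-06-12 16:12 FFQ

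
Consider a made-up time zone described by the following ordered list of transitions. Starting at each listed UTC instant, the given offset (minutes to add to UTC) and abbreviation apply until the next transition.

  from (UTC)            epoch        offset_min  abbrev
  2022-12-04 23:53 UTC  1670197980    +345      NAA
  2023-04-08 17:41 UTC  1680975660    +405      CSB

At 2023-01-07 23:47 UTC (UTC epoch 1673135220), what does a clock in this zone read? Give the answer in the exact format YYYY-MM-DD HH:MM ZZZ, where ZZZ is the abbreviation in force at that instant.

Query: 2023-01-07 23:47 UTC
Rule 1/2 (NAA, +05:45): 2022-12-04 23:53 UTC ≤ query < 2023-04-08 17:41 UTC
23·60 + 47 + 345 = 1772 min
1772 = 1·1440 + 332; 332 = 5·60 + 32 → 05:32, 2023-01-07 + 1 day = 2023-01-08
→ 2023-01-08 05:32 NAA

2023-01-08 05:32 NAA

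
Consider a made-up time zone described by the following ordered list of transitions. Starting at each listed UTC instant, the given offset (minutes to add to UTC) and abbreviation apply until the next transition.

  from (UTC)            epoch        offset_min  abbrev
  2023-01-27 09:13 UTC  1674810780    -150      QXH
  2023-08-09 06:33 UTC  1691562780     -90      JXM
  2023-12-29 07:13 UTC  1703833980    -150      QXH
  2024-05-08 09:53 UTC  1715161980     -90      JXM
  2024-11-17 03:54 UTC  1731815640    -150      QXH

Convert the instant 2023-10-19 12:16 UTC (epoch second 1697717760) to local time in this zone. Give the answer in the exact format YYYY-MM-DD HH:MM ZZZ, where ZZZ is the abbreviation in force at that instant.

2023-10-19 10:46 JXM

Query: 2023-10-19 12:16 UTC
Rule 2/5 (JXM, -01:30): 2023-08-09 06:33 UTC ≤ query < 2023-12-29 07:13 UTC
12·60 + 16 - 90 = 646 min
646 = 0·1440 + 646; 646 = 10·60 + 46 → 10:46, same day
→ 2023-10-19 10:46 JXM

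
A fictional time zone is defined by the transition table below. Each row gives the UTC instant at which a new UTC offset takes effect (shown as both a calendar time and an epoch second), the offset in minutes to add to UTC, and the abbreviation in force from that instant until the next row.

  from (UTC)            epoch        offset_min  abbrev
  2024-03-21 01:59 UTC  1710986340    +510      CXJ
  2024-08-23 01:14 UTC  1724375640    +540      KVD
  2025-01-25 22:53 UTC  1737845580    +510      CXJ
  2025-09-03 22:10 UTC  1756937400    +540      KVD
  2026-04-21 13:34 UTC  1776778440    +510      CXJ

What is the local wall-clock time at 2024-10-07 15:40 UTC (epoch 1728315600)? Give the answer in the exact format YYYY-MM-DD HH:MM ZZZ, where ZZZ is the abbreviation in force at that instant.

2024-10-08 00:40 KVD

Query: 2024-10-07 15:40 UTC
Rule 2/5 (KVD, +09:00): 2024-08-23 01:14 UTC ≤ query < 2025-01-25 22:53 UTC
15·60 + 40 + 540 = 1480 min
1480 = 1·1440 + 40; 40 = 0·60 + 40 → 00:40, 2024-10-07 + 1 day = 2024-10-08
→ 2024-10-08 00:40 KVD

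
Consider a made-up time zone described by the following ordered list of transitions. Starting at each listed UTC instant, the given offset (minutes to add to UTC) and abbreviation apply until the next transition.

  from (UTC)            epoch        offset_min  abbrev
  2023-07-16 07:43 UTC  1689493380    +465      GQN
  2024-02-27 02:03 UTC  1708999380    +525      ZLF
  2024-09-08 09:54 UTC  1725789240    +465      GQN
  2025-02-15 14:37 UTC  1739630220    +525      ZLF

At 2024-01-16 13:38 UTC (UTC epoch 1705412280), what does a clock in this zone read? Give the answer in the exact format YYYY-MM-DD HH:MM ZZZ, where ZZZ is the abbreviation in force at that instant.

2024-01-16 21:23 GQN

Query: 2024-01-16 13:38 UTC
Rule 1/4 (GQN, +07:45): 2023-07-16 07:43 UTC ≤ query < 2024-02-27 02:03 UTC
13·60 + 38 + 465 = 1283 min
1283 = 0·1440 + 1283; 1283 = 21·60 + 23 → 21:23, same day
→ 2024-01-16 21:23 GQN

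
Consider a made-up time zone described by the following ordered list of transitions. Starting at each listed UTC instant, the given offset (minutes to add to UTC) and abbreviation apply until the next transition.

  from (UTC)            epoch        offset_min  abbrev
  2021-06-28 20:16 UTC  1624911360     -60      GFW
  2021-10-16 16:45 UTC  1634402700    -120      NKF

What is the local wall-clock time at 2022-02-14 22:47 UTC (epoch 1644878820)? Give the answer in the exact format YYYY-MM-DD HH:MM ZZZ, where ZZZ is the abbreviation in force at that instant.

Query: 2022-02-14 22:47 UTC
Rule 2/2 (NKF, -02:00): 2021-10-16 16:45 UTC ≤ query < +∞
22·60 + 47 - 120 = 1247 min
1247 = 0·1440 + 1247; 1247 = 20·60 + 47 → 20:47, same day
→ 2022-02-14 20:47 NKF

2022-02-14 20:47 NKF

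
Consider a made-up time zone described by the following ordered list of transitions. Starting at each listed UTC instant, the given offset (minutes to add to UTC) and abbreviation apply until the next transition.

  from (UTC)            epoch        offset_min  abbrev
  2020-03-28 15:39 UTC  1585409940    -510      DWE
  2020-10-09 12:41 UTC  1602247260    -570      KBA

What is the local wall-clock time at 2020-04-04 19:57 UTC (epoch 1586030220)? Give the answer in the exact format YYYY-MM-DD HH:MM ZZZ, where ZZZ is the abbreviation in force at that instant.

2020-04-04 11:27 DWE

Query: 2020-04-04 19:57 UTC
Rule 1/2 (DWE, -08:30): 2020-03-28 15:39 UTC ≤ query < 2020-10-09 12:41 UTC
19·60 + 57 - 510 = 687 min
687 = 0·1440 + 687; 687 = 11·60 + 27 → 11:27, same day
→ 2020-04-04 11:27 DWE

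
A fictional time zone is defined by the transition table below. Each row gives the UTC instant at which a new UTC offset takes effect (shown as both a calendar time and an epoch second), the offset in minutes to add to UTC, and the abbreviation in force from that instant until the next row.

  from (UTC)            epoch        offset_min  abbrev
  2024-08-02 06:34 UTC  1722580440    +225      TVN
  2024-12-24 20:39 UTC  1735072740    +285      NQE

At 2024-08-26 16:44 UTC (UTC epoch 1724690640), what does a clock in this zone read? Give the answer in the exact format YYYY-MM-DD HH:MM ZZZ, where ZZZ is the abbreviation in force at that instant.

2024-08-26 20:29 TVN

Query: 2024-08-26 16:44 UTC
Rule 1/2 (TVN, +03:45): 2024-08-02 06:34 UTC ≤ query < 2024-12-24 20:39 UTC
16·60 + 44 + 225 = 1229 min
1229 = 0·1440 + 1229; 1229 = 20·60 + 29 → 20:29, same day
→ 2024-08-26 20:29 TVN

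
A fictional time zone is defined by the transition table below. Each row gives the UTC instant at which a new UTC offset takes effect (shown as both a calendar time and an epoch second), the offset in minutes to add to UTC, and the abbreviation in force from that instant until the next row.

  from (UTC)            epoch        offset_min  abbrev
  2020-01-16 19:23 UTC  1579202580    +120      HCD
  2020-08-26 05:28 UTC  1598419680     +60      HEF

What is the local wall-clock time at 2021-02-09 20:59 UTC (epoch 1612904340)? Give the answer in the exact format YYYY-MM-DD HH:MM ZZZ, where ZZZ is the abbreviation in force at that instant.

Query: 2021-02-09 20:59 UTC
Rule 2/2 (HEF, +01:00): 2020-08-26 05:28 UTC ≤ query < +∞
20·60 + 59 + 60 = 1319 min
1319 = 0·1440 + 1319; 1319 = 21·60 + 59 → 21:59, same day
→ 2021-02-09 21:59 HEF

2021-02-09 21:59 HEF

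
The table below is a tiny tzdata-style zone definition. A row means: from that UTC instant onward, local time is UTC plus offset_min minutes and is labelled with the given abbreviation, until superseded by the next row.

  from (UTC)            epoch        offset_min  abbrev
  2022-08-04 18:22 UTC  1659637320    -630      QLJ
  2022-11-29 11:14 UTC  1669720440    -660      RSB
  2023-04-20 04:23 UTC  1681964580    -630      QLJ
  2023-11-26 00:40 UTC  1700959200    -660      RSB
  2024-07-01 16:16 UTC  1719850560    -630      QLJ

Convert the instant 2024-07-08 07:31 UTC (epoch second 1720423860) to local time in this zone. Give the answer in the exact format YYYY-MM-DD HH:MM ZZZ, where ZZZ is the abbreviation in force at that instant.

2024-07-07 21:01 QLJ

Query: 2024-07-08 07:31 UTC
Rule 5/5 (QLJ, -10:30): 2024-07-01 16:16 UTC ≤ query < +∞
7·60 + 31 - 630 = -179 min
-179 = -1·1440 + 1261; 1261 = 21·60 + 1 → 21:01, 2024-07-08 - 1 day = 2024-07-07
→ 2024-07-07 21:01 QLJ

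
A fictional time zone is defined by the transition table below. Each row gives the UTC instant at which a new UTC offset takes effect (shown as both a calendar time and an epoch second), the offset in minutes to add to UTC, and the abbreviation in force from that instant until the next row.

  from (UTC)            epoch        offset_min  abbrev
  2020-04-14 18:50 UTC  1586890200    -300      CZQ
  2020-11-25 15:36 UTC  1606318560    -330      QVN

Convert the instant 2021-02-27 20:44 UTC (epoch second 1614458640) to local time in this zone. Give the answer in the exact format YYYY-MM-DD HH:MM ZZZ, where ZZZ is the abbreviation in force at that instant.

2021-02-27 15:14 QVN

Query: 2021-02-27 20:44 UTC
Rule 2/2 (QVN, -05:30): 2020-11-25 15:36 UTC ≤ query < +∞
20·60 + 44 - 330 = 914 min
914 = 0·1440 + 914; 914 = 15·60 + 14 → 15:14, same day
→ 2021-02-27 15:14 QVN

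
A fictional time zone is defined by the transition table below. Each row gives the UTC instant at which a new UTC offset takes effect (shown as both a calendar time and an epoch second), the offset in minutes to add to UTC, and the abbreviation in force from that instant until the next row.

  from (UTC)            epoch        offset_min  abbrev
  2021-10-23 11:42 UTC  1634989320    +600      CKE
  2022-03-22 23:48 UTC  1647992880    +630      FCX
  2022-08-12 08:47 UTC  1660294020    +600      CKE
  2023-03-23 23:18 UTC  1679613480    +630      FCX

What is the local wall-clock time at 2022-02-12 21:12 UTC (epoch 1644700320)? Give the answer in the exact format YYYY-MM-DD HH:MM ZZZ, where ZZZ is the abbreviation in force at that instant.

Query: 2022-02-12 21:12 UTC
Rule 1/4 (CKE, +10:00): 2021-10-23 11:42 UTC ≤ query < 2022-03-22 23:48 UTC
21·60 + 12 + 600 = 1872 min
1872 = 1·1440 + 432; 432 = 7·60 + 12 → 07:12, 2022-02-12 + 1 day = 2022-02-13
→ 2022-02-13 07:12 CKE

2022-02-13 07:12 CKE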